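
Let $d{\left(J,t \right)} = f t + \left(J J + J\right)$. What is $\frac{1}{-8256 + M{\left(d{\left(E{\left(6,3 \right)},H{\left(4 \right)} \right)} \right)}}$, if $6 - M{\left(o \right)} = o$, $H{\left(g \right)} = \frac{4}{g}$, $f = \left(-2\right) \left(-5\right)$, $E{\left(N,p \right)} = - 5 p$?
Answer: $- \frac{1}{8470} \approx -0.00011806$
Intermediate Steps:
$f = 10$
$d{\left(J,t \right)} = J + J^{2} + 10 t$ ($d{\left(J,t \right)} = 10 t + \left(J J + J\right) = 10 t + \left(J^{2} + J\right) = 10 t + \left(J + J^{2}\right) = J + J^{2} + 10 t$)
$M{\left(o \right)} = 6 - o$
$\frac{1}{-8256 + M{\left(d{\left(E{\left(6,3 \right)},H{\left(4 \right)} \right)} \right)}} = \frac{1}{-8256 - \left(-6 - 15 + \left(\left(-5\right) 3\right)^{2} + 10 \cdot 4 \cdot \frac{1}{4}\right)} = \frac{1}{-8256 - \left(204 + 10 \cdot 4 \cdot \frac{1}{4}\right)} = \frac{1}{-8256 - \left(204 + 10\right)} = \frac{1}{-8256 + \left(6 - \left(-15 + 225 + 10\right)\right)} = \frac{1}{-8256 + \left(6 - 220\right)} = \frac{1}{-8256 - 214} = \frac{1}{-8470} = - \frac{1}{8470}$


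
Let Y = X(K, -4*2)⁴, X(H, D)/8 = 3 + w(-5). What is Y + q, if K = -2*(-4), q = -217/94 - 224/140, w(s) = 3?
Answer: 2494953683/470 ≈ 5.3084e+6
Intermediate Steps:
q = -1837/470 (q = -217*1/94 - 224*1/140 = -217/94 - 8/5 = -1837/470 ≈ -3.9085)
K = 8
X(H, D) = 48 (X(H, D) = 8*(3 + 3) = 8*6 = 48)
Y = 5308416 (Y = 48⁴ = 5308416)
Y + q = 5308416 - 1837/470 = 2494953683/470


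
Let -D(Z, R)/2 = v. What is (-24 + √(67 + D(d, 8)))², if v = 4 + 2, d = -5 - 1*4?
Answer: (24 - √55)² ≈ 275.02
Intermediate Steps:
d = -9 (d = -5 - 4 = -9)
v = 6
D(Z, R) = -12 (D(Z, R) = -2*6 = -12)
(-24 + √(67 + D(d, 8)))² = (-24 + √(67 - 12))² = (-24 + √55)²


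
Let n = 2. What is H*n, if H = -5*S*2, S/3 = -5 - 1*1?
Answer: 360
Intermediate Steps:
S = -18 (S = 3*(-5 - 1*1) = 3*(-5 - 1) = 3*(-6) = -18)
H = 180 (H = -5*(-18)*2 = 90*2 = 180)
H*n = 180*2 = 360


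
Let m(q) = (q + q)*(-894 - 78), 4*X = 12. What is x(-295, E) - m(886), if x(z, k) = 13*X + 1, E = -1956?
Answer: 1722424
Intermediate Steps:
X = 3 (X = (¼)*12 = 3)
m(q) = -1944*q (m(q) = (2*q)*(-972) = -1944*q)
x(z, k) = 40 (x(z, k) = 13*3 + 1 = 39 + 1 = 40)
x(-295, E) - m(886) = 40 - (-1944)*886 = 40 - 1*(-1722384) = 40 + 1722384 = 1722424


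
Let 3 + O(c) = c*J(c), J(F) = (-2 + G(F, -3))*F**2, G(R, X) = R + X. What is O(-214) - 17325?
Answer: 2146258008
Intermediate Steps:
J(F) = F**2*(-5 + F) (J(F) = (-2 + (F - 3))*F**2 = (-2 + (-3 + F))*F**2 = (-5 + F)*F**2 = F**2*(-5 + F))
O(c) = -3 + c**3*(-5 + c) (O(c) = -3 + c*(c**2*(-5 + c)) = -3 + c**3*(-5 + c))
O(-214) - 17325 = (-3 + (-214)**3*(-5 - 214)) - 17325 = (-3 - 9800344*(-219)) - 17325 = (-3 + 2146275336) - 17325 = 2146275333 - 17325 = 2146258008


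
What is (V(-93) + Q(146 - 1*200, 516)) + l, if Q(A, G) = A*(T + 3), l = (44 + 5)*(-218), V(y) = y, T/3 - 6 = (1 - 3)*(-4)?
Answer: -13205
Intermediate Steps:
T = 42 (T = 18 + 3*((1 - 3)*(-4)) = 18 + 3*(-2*(-4)) = 18 + 3*8 = 18 + 24 = 42)
l = -10682 (l = 49*(-218) = -10682)
Q(A, G) = 45*A (Q(A, G) = A*(42 + 3) = A*45 = 45*A)
(V(-93) + Q(146 - 1*200, 516)) + l = (-93 + 45*(146 - 1*200)) - 10682 = (-93 + 45*(146 - 200)) - 10682 = (-93 + 45*(-54)) - 10682 = (-93 - 2430) - 10682 = -2523 - 10682 = -13205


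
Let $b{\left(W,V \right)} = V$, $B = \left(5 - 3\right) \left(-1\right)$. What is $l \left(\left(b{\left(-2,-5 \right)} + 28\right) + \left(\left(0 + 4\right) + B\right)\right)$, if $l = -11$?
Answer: $-275$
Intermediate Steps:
$B = -2$ ($B = 2 \left(-1\right) = -2$)
$l \left(\left(b{\left(-2,-5 \right)} + 28\right) + \left(\left(0 + 4\right) + B\right)\right) = - 11 \left(\left(-5 + 28\right) + \left(\left(0 + 4\right) - 2\right)\right) = - 11 \left(23 + \left(4 - 2\right)\right) = - 11 \left(23 + 2\right) = \left(-11\right) 25 = -275$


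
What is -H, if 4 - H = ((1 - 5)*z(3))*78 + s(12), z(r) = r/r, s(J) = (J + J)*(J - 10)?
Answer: -268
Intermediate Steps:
s(J) = 2*J*(-10 + J) (s(J) = (2*J)*(-10 + J) = 2*J*(-10 + J))
z(r) = 1
H = 268 (H = 4 - (((1 - 5)*1)*78 + 2*12*(-10 + 12)) = 4 - (-4*1*78 + 2*12*2) = 4 - (-4*78 + 48) = 4 - (-312 + 48) = 4 - 1*(-264) = 4 + 264 = 268)
-H = -1*268 = -268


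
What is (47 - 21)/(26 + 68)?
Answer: 13/47 ≈ 0.27660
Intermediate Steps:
(47 - 21)/(26 + 68) = 26/94 = 26*(1/94) = 13/47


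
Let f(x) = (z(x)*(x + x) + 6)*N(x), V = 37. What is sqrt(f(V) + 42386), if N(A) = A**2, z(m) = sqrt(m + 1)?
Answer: sqrt(50600 + 101306*sqrt(38)) ≈ 821.64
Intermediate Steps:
z(m) = sqrt(1 + m)
f(x) = x**2*(6 + 2*x*sqrt(1 + x)) (f(x) = (sqrt(1 + x)*(x + x) + 6)*x**2 = (sqrt(1 + x)*(2*x) + 6)*x**2 = (2*x*sqrt(1 + x) + 6)*x**2 = (6 + 2*x*sqrt(1 + x))*x**2 = x**2*(6 + 2*x*sqrt(1 + x)))
sqrt(f(V) + 42386) = sqrt(2*37**2*(3 + 37*sqrt(1 + 37)) + 42386) = sqrt(2*1369*(3 + 37*sqrt(38)) + 42386) = sqrt((8214 + 101306*sqrt(38)) + 42386) = sqrt(50600 + 101306*sqrt(38))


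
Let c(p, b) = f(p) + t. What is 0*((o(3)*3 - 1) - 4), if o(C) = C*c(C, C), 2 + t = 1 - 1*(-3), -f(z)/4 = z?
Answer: 0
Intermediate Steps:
f(z) = -4*z
t = 2 (t = -2 + (1 - 1*(-3)) = -2 + (1 + 3) = -2 + 4 = 2)
c(p, b) = 2 - 4*p (c(p, b) = -4*p + 2 = 2 - 4*p)
o(C) = C*(2 - 4*C)
0*((o(3)*3 - 1) - 4) = 0*(((2*3*(1 - 2*3))*3 - 1) - 4) = 0*(((2*3*(1 - 6))*3 - 1) - 4) = 0*(((2*3*(-5))*3 - 1) - 4) = 0*((-30*3 - 1) - 4) = 0*((-90 - 1) - 4) = 0*(-91 - 4) = 0*(-95) = 0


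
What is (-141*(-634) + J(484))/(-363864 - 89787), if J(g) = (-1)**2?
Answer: -89395/453651 ≈ -0.19706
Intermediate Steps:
J(g) = 1
(-141*(-634) + J(484))/(-363864 - 89787) = (-141*(-634) + 1)/(-363864 - 89787) = (89394 + 1)/(-453651) = 89395*(-1/453651) = -89395/453651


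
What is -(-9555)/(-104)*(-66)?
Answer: 24255/4 ≈ 6063.8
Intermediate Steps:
-(-9555)/(-104)*(-66) = -(-9555)*(-1)/104*(-66) = -147*5/8*(-66) = -735/8*(-66) = 24255/4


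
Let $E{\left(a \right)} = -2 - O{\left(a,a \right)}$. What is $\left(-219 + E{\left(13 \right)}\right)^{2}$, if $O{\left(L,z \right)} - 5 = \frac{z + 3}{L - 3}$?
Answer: $\frac{1295044}{25} \approx 51802.0$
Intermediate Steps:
$O{\left(L,z \right)} = 5 + \frac{3 + z}{-3 + L}$ ($O{\left(L,z \right)} = 5 + \frac{z + 3}{L - 3} = 5 + \frac{3 + z}{-3 + L}$)
$E{\left(a \right)} = -2 - \frac{-12 + 6 a}{-3 + a}$ ($E{\left(a \right)} = -2 - \frac{-12 + a + 5 a}{-3 + a} = -2 - \frac{-12 + 6 a}{-3 + a}$)
$\left(-219 + E{\left(13 \right)}\right)^{2} = \left(-219 + \frac{2 \left(9 - 52\right)}{-3 + 13}\right)^{2} = \left(-219 + \frac{2 \left(9 - 52\right)}{10}\right)^{2} = \left(-219 + 2 \cdot \frac{1}{10} \left(-43\right)\right)^{2} = \left(-219 - \frac{43}{5}\right)^{2} = \left(- \frac{1138}{5}\right)^{2} = \frac{1295044}{25}$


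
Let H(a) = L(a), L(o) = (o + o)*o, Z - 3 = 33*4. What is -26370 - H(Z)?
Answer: -62820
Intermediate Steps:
Z = 135 (Z = 3 + 33*4 = 3 + 132 = 135)
L(o) = 2*o² (L(o) = (2*o)*o = 2*o²)
H(a) = 2*a²
-26370 - H(Z) = -26370 - 2*135² = -26370 - 2*18225 = -26370 - 1*36450 = -26370 - 36450 = -62820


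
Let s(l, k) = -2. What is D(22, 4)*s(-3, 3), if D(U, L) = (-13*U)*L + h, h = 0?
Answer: 2288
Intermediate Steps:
D(U, L) = -13*L*U (D(U, L) = (-13*U)*L + 0 = -13*L*U + 0 = -13*L*U)
D(22, 4)*s(-3, 3) = -13*4*22*(-2) = -1144*(-2) = 2288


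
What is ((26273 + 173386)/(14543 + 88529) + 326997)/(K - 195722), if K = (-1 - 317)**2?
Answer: -33704434443/9750405056 ≈ -3.4567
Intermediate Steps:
K = 101124 (K = (-318)**2 = 101124)
((26273 + 173386)/(14543 + 88529) + 326997)/(K - 195722) = ((26273 + 173386)/(14543 + 88529) + 326997)/(101124 - 195722) = (199659/103072 + 326997)/(-94598) = (199659*(1/103072) + 326997)*(-1/94598) = (199659/103072 + 326997)*(-1/94598) = (33704434443/103072)*(-1/94598) = -33704434443/9750405056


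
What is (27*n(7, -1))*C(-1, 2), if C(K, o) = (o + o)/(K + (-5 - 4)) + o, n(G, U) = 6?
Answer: 1296/5 ≈ 259.20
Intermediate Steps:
C(K, o) = o + 2*o/(-9 + K) (C(K, o) = (2*o)/(K - 9) + o = (2*o)/(-9 + K) + o = 2*o/(-9 + K) + o = o + 2*o/(-9 + K))
(27*n(7, -1))*C(-1, 2) = (27*6)*(2*(-7 - 1)/(-9 - 1)) = 162*(2*(-8)/(-10)) = 162*(2*(-⅒)*(-8)) = 162*(8/5) = 1296/5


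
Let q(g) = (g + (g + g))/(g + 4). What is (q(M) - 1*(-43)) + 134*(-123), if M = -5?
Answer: -16424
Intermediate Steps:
q(g) = 3*g/(4 + g) (q(g) = (g + 2*g)/(4 + g) = (3*g)/(4 + g) = 3*g/(4 + g))
(q(M) - 1*(-43)) + 134*(-123) = (3*(-5)/(4 - 5) - 1*(-43)) + 134*(-123) = (3*(-5)/(-1) + 43) - 16482 = (3*(-5)*(-1) + 43) - 16482 = (15 + 43) - 16482 = 58 - 16482 = -16424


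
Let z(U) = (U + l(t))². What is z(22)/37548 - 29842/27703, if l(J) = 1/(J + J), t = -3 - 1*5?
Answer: -31492984577/29587690496 ≈ -1.0644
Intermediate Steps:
t = -8 (t = -3 - 5 = -8)
l(J) = 1/(2*J)
z(U) = (-1/16 + U)² (z(U) = (U + (½)/(-8))² = (U + (½)*(-⅛))² = (U - 1/16)² = (-1/16 + U)²)
z(22)/37548 - 29842/27703 = ((-1 + 16*22)²/256)/37548 - 29842/27703 = ((-1 + 352)²/256)*(1/37548) - 29842*1/27703 = ((1/256)*351²)*(1/37548) - 29842/27703 = ((1/256)*123201)*(1/37548) - 29842/27703 = (123201/256)*(1/37548) - 29842/27703 = 13689/1068032 - 29842/27703 = -31492984577/29587690496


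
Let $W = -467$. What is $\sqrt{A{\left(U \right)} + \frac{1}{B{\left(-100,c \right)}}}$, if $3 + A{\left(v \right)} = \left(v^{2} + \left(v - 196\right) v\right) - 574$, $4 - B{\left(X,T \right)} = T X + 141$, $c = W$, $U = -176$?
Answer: $\frac{\sqrt{210312650687762}}{46837} \approx 309.63$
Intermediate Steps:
$c = -467$
$B{\left(X,T \right)} = -137 - T X$ ($B{\left(X,T \right)} = 4 - \left(T X + 141\right) = 4 - \left(141 + T X\right) = -137 - T X$)
$A{\left(v \right)} = -577 + v^{2} + v \left(-196 + v\right)$ ($A{\left(v \right)} = -3 - \left(574 - v^{2} - \left(v - 196\right) v\right) = -3 - \left(574 - v^{2} - \left(-196 + v\right) v\right) = -3 - \left(574 - v^{2} - v \left(-196 + v\right)\right) = -3 + \left(-574 + v^{2} + v \left(-196 + v\right)\right) = -577 + v^{2} + v \left(-196 + v\right)$)
$\sqrt{A{\left(U \right)} + \frac{1}{B{\left(-100,c \right)}}} = \sqrt{\left(-577 - -34496 + 2 \left(-176\right)^{2}\right) + \frac{1}{-137 - \left(-467\right) \left(-100\right)}} = \sqrt{\left(-577 + 34496 + 2 \cdot 30976\right) + \frac{1}{-137 - 46700}} = \sqrt{\left(-577 + 34496 + 61952\right) + \frac{1}{-46837}} = \sqrt{95871 - \frac{1}{46837}} = \sqrt{\frac{4490310026}{46837}} = \frac{\sqrt{210312650687762}}{46837}$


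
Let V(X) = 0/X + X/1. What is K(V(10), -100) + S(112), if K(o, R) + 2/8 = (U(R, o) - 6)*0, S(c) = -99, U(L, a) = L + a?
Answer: -397/4 ≈ -99.250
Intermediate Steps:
V(X) = X (V(X) = 0 + X*1 = 0 + X = X)
K(o, R) = -¼ (K(o, R) = -¼ + ((R + o) - 6)*0 = -¼ + (-6 + R + o)*0 = -¼ + 0 = -¼)
K(V(10), -100) + S(112) = -¼ - 99 = -397/4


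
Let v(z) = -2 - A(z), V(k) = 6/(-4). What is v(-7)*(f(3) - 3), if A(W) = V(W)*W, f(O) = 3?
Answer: 0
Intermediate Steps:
V(k) = -3/2 (V(k) = 6*(-1/4) = -3/2)
A(W) = -3*W/2
v(z) = -2 + 3*z/2 (v(z) = -2 - (-3)*z/2 = -2 + 3*z/2)
v(-7)*(f(3) - 3) = (-2 + (3/2)*(-7))*(3 - 3) = (-2 - 21/2)*0 = -25/2*0 = 0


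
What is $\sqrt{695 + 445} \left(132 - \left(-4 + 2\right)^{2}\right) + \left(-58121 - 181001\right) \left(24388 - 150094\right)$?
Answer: $30059070132 + 256 \sqrt{285} \approx 3.0059 \cdot 10^{10}$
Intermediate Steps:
$\sqrt{695 + 445} \left(132 - \left(-4 + 2\right)^{2}\right) + \left(-58121 - 181001\right) \left(24388 - 150094\right) = \sqrt{1140} \left(132 - \left(-2\right)^{2}\right) - -30059070132 = 2 \sqrt{285} \left(132 - 4\right) + 30059070132 = 2 \sqrt{285} \cdot 128 + 30059070132 = 256 \sqrt{285} + 30059070132 = 30059070132 + 256 \sqrt{285}$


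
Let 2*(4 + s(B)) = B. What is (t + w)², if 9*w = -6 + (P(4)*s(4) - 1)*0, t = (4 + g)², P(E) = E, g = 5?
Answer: 58081/9 ≈ 6453.4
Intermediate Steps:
s(B) = -4 + B/2
t = 81 (t = (4 + 5)² = 9² = 81)
w = -⅔ (w = (-6 + (4*(-4 + (½)*4) - 1)*0)/9 = (-6 + (4*(-4 + 2) - 1)*0)/9 = (-6 + (4*(-2) - 1)*0)/9 = (-6 + (-8 - 1)*0)/9 = (-6 - 9*0)/9 = (-6 + 0)/9 = (⅑)*(-6) = -⅔ ≈ -0.66667)
(t + w)² = (81 - ⅔)² = (241/3)² = 58081/9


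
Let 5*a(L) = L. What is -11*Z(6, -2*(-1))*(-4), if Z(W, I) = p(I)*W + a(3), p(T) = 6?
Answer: 8052/5 ≈ 1610.4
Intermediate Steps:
a(L) = L/5
Z(W, I) = ⅗ + 6*W (Z(W, I) = 6*W + (⅕)*3 = 6*W + ⅗ = ⅗ + 6*W)
-11*Z(6, -2*(-1))*(-4) = -11*(⅗ + 6*6)*(-4) = -11*(⅗ + 36)*(-4) = -11*183/5*(-4) = -2013/5*(-4) = 8052/5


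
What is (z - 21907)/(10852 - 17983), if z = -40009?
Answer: 61916/7131 ≈ 8.6826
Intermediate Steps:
(z - 21907)/(10852 - 17983) = (-40009 - 21907)/(10852 - 17983) = -61916/(-7131) = -61916*(-1/7131) = 61916/7131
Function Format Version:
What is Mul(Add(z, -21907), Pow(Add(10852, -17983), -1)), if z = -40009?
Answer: Rational(61916, 7131) ≈ 8.6826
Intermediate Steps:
Mul(Add(z, -21907), Pow(Add(10852, -17983), -1)) = Mul(Add(-40009, -21907), Pow(Add(10852, -17983), -1)) = Mul(-61916, Pow(-7131, -1)) = Mul(-61916, Rational(-1, 7131)) = Rational(61916, 7131)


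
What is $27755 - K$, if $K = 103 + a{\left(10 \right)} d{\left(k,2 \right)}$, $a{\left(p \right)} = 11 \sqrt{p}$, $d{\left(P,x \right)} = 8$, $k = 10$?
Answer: $27652 - 88 \sqrt{10} \approx 27374.0$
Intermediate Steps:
$K = 103 + 88 \sqrt{10}$ ($K = 103 + 11 \sqrt{10} \cdot 8 = 103 + 88 \sqrt{10} \approx 381.28$)
$27755 - K = 27755 - \left(103 + 88 \sqrt{10}\right) = 27652 - 88 \sqrt{10}$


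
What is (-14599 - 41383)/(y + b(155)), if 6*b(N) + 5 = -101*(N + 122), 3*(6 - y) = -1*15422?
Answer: -2434/21 ≈ -115.90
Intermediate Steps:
y = 15440/3 (y = 6 - (-1)*15422/3 = 6 - ⅓*(-15422) = 6 + 15422/3 = 15440/3 ≈ 5146.7)
b(N) = -4109/2 - 101*N/6 (b(N) = -⅚ + (-101*(N + 122))/6 = -⅚ + (-101*(122 + N))/6 = -⅚ + (-12322 - 101*N)/6 = -⅚ + (-6161/3 - 101*N/6) = -4109/2 - 101*N/6)
(-14599 - 41383)/(y + b(155)) = (-14599 - 41383)/(15440/3 + (-4109/2 - 101/6*155)) = -55982/(15440/3 + (-4109/2 - 15655/6)) = -55982/(15440/3 - 13991/3) = -55982/483 = -55982*1/483 = -2434/21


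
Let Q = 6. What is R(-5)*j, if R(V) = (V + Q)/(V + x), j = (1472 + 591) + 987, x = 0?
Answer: -610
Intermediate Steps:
j = 3050 (j = 2063 + 987 = 3050)
R(V) = (6 + V)/V (R(V) = (V + 6)/(V + 0) = (6 + V)/V)
R(-5)*j = ((6 - 5)/(-5))*3050 = -⅕*1*3050 = -⅕*3050 = -610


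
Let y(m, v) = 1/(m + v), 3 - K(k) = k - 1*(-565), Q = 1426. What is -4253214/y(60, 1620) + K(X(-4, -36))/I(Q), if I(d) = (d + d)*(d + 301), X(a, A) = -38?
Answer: -8798494844351651/1231351 ≈ -7.1454e+9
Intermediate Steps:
K(k) = -562 - k (K(k) = 3 - (k - 1*(-565)) = 3 - (k + 565) = 3 - (565 + k) = 3 + (-565 - k) = -562 - k)
I(d) = 2*d*(301 + d) (I(d) = (2*d)*(301 + d) = 2*d*(301 + d))
-4253214/y(60, 1620) + K(X(-4, -36))/I(Q) = -4253214/(1/(60 + 1620)) + (-562 - 1*(-38))/((2*1426*(301 + 1426))) = -4253214/(1/1680) + (-562 + 38)/((2*1426*1727)) = -4253214/1/1680 - 524/4925404 = -4253214*1680 - 524*1/4925404 = -7145399520 - 131/1231351 = -8798494844351651/1231351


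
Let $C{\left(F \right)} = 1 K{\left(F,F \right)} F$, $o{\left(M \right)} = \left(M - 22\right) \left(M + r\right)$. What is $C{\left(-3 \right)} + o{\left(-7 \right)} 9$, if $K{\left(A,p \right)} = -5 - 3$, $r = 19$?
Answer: $-3108$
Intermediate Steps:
$K{\left(A,p \right)} = -8$ ($K{\left(A,p \right)} = -5 - 3 = -8$)
$o{\left(M \right)} = \left(-22 + M\right) \left(19 + M\right)$ ($o{\left(M \right)} = \left(M - 22\right) \left(M + 19\right) = \left(-22 + M\right) \left(19 + M\right)$)
$C{\left(F \right)} = - 8 F$ ($C{\left(F \right)} = 1 \left(-8\right) F = - 8 F$)
$C{\left(-3 \right)} + o{\left(-7 \right)} 9 = \left(-8\right) \left(-3\right) + \left(-418 + \left(-7\right)^{2} - -21\right) 9 = 24 + \left(-418 + 49 + 21\right) 9 = 24 - 3132 = -3108$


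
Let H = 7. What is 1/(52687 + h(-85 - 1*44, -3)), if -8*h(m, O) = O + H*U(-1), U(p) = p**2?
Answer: 2/105373 ≈ 1.8980e-5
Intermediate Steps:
h(m, O) = -7/8 - O/8 (h(m, O) = -(O + 7*(-1)**2)/8 = -(O + 7*1)/8 = -(O + 7)/8 = -(7 + O)/8 = -7/8 - O/8)
1/(52687 + h(-85 - 1*44, -3)) = 1/(52687 + (-7/8 - 1/8*(-3))) = 1/(52687 + (-7/8 + 3/8)) = 1/(52687 - 1/2) = 1/(105373/2) = 2/105373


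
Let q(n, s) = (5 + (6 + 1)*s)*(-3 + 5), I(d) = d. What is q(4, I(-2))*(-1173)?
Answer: 21114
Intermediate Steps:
q(n, s) = 10 + 14*s (q(n, s) = (5 + 7*s)*2 = 10 + 14*s)
q(4, I(-2))*(-1173) = (10 + 14*(-2))*(-1173) = (10 - 28)*(-1173) = -18*(-1173) = 21114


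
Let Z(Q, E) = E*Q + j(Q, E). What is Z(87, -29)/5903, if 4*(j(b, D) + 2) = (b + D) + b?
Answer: -9955/23612 ≈ -0.42161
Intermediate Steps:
j(b, D) = -2 + b/2 + D/4 (j(b, D) = -2 + ((b + D) + b)/4 = -2 + ((D + b) + b)/4 = -2 + (D + 2*b)/4 = -2 + (b/2 + D/4) = -2 + b/2 + D/4)
Z(Q, E) = -2 + Q/2 + E/4 + E*Q (Z(Q, E) = E*Q + (-2 + Q/2 + E/4) = -2 + Q/2 + E/4 + E*Q)
Z(87, -29)/5903 = (-2 + (½)*87 + (¼)*(-29) - 29*87)/5903 = (-2 + 87/2 - 29/4 - 2523)*(1/5903) = -9955/4*1/5903 = -9955/23612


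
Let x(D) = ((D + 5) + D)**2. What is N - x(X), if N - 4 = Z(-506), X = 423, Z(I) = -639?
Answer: -724836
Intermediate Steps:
N = -635 (N = 4 - 639 = -635)
x(D) = (5 + 2*D)**2 (x(D) = ((5 + D) + D)**2 = (5 + 2*D)**2)
N - x(X) = -635 - (5 + 2*423)**2 = -635 - (5 + 846)**2 = -635 - 1*851**2 = -635 - 1*724201 = -635 - 724201 = -724836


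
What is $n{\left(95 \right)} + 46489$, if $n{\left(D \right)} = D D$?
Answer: $55514$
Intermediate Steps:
$n{\left(D \right)} = D^{2}$
$n{\left(95 \right)} + 46489 = 95^{2} + 46489 = 9025 + 46489 = 55514$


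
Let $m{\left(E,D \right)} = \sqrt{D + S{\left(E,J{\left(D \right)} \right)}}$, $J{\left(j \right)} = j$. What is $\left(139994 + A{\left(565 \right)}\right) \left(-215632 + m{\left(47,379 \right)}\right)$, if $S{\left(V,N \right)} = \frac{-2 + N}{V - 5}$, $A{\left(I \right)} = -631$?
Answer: $-30051122416 + \frac{19909 \sqrt{684390}}{6} \approx -3.0048 \cdot 10^{10}$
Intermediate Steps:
$S{\left(V,N \right)} = \frac{-2 + N}{-5 + V}$
$m{\left(E,D \right)} = \sqrt{D + \frac{-2 + D}{-5 + E}}$
$\left(139994 + A{\left(565 \right)}\right) \left(-215632 + m{\left(47,379 \right)}\right) = \left(139994 - 631\right) \left(-215632 + \sqrt{\frac{-2 + 379 + 379 \left(-5 + 47\right)}{-5 + 47}}\right) = 139363 \left(-215632 + \sqrt{\frac{-2 + 379 + 379 \cdot 42}{42}}\right) = 139363 \left(-215632 + \sqrt{\frac{-2 + 379 + 15918}{42}}\right) = 139363 \left(-215632 + \sqrt{\frac{1}{42} \cdot 16295}\right) = 139363 \left(-215632 + \sqrt{\frac{16295}{42}}\right) = 139363 \left(-215632 + \frac{\sqrt{684390}}{42}\right) = -30051122416 + \frac{19909 \sqrt{684390}}{6}$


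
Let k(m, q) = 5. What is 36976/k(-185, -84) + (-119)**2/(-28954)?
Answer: 1070532299/144770 ≈ 7394.7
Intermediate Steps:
36976/k(-185, -84) + (-119)**2/(-28954) = 36976/5 + (-119)**2/(-28954) = 36976*(1/5) + 14161*(-1/28954) = 36976/5 - 14161/28954 = 1070532299/144770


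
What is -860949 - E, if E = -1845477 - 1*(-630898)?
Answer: 353630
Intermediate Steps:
E = -1214579 (E = -1845477 + 630898 = -1214579)
-860949 - E = -860949 - 1*(-1214579) = -860949 + 1214579 = 353630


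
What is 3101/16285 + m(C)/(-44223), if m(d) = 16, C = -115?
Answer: 136874963/720171555 ≈ 0.19006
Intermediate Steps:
3101/16285 + m(C)/(-44223) = 3101/16285 + 16/(-44223) = 3101*(1/16285) + 16*(-1/44223) = 3101/16285 - 16/44223 = 136874963/720171555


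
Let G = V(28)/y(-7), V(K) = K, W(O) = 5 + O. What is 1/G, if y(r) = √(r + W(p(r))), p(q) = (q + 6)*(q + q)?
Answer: √3/14 ≈ 0.12372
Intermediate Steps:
p(q) = 2*q*(6 + q) (p(q) = (6 + q)*(2*q) = 2*q*(6 + q))
y(r) = √(5 + r + 2*r*(6 + r)) (y(r) = √(r + (5 + 2*r*(6 + r))) = √(5 + r + 2*r*(6 + r)))
G = 14*√3/3 (G = 28/(√(5 - 7 + 2*(-7)*(6 - 7))) = 28/(√(5 - 7 + 2*(-7)*(-1))) = 28/(√(5 - 7 + 14)) = 28/(√12) = 28/((2*√3)) = 28*(√3/6) = 14*√3/3 ≈ 8.0829)
1/G = 1/(14*√3/3) = √3/14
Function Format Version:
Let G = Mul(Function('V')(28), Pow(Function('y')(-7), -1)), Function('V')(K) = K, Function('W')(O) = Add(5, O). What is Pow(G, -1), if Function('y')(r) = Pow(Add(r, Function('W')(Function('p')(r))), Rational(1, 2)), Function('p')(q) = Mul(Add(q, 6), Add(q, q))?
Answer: Mul(Rational(1, 14), Pow(3, Rational(1, 2))) ≈ 0.12372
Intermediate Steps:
Function('p')(q) = Mul(2, q, Add(6, q)) (Function('p')(q) = Mul(Add(6, q), Mul(2, q)) = Mul(2, q, Add(6, q)))
Function('y')(r) = Pow(Add(5, r, Mul(2, r, Add(6, r))), Rational(1, 2)) (Function('y')(r) = Pow(Add(r, Add(5, Mul(2, r, Add(6, r)))), Rational(1, 2)) = Pow(Add(5, r, Mul(2, r, Add(6, r))), Rational(1, 2)))
G = Mul(Rational(14, 3), Pow(3, Rational(1, 2))) (G = Mul(28, Pow(Pow(Add(5, -7, Mul(2, -7, Add(6, -7))), Rational(1, 2)), -1)) = Mul(28, Pow(Pow(Add(5, -7, Mul(2, -7, -1)), Rational(1, 2)), -1)) = Mul(28, Pow(Pow(Add(5, -7, 14), Rational(1, 2)), -1)) = Mul(28, Pow(Pow(12, Rational(1, 2)), -1)) = Mul(28, Pow(Mul(2, Pow(3, Rational(1, 2))), -1)) = Mul(28, Mul(Rational(1, 6), Pow(3, Rational(1, 2)))) = Mul(Rational(14, 3), Pow(3, Rational(1, 2))) ≈ 8.0829)
Pow(G, -1) = Pow(Mul(Rational(14, 3), Pow(3, Rational(1, 2))), -1) = Mul(Rational(1, 14), Pow(3, Rational(1, 2)))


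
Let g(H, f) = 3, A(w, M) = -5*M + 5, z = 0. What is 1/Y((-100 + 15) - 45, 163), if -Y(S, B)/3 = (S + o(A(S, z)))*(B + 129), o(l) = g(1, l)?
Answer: 1/111252 ≈ 8.9886e-6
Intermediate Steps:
A(w, M) = 5 - 5*M
o(l) = 3
Y(S, B) = -3*(3 + S)*(129 + B) (Y(S, B) = -3*(S + 3)*(B + 129) = -3*(3 + S)*(129 + B))
1/Y((-100 + 15) - 45, 163) = 1/(-1161 - 387*((-100 + 15) - 45) - 9*163 - 3*163*((-100 + 15) - 45)) = 1/(-1161 - 387*(-85 - 45) - 1467 - 3*163*(-85 - 45)) = 1/(-1161 - 387*(-130) - 1467 - 3*163*(-130)) = 1/(-1161 + 50310 - 1467 + 63570) = 1/111252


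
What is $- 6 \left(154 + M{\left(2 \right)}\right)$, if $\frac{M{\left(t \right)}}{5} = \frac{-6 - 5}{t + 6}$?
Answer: $- \frac{3531}{4} \approx -882.75$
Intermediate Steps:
$M{\left(t \right)} = - \frac{55}{6 + t}$ ($M{\left(t \right)} = 5 \frac{-6 - 5}{t + 6} = 5 \left(- \frac{11}{6 + t}\right) = - \frac{55}{6 + t}$)
$- 6 \left(154 + M{\left(2 \right)}\right) = - 6 \left(154 - \frac{55}{6 + 2}\right) = - 6 \left(154 - \frac{55}{8}\right) = \left(-6\right) \frac{1177}{8} = - \frac{3531}{4}$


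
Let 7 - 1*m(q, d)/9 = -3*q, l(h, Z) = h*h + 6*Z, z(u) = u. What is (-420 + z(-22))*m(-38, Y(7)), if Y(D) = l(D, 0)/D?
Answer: 425646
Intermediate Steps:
l(h, Z) = h² + 6*Z
Y(D) = D (Y(D) = (D² + 6*0)/D = (D² + 0)/D = D²/D = D)
m(q, d) = 63 + 27*q (m(q, d) = 63 - (-27)*q = 63 + 27*q)
(-420 + z(-22))*m(-38, Y(7)) = (-420 - 22)*(63 + 27*(-38)) = -442*(63 - 1026) = -442*(-963) = 425646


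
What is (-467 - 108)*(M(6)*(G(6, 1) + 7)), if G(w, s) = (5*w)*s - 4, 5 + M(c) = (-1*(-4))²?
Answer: -208725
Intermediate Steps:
M(c) = 11 (M(c) = -5 + (-1*(-4))² = -5 + 4² = -5 + 16 = 11)
G(w, s) = -4 + 5*s*w (G(w, s) = 5*s*w - 4 = -4 + 5*s*w)
(-467 - 108)*(M(6)*(G(6, 1) + 7)) = (-467 - 108)*(11*((-4 + 5*1*6) + 7)) = -6325*((-4 + 30) + 7) = -6325*(26 + 7) = -6325*33 = -575*363 = -208725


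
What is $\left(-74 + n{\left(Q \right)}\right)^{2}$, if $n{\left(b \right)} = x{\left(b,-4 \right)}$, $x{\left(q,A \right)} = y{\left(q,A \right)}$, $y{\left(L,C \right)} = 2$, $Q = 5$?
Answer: $5184$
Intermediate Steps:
$x{\left(q,A \right)} = 2$
$n{\left(b \right)} = 2$
$\left(-74 + n{\left(Q \right)}\right)^{2} = \left(-74 + 2\right)^{2} = \left(-72\right)^{2} = 5184$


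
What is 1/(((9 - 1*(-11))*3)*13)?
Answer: 1/780 ≈ 0.0012821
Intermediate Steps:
1/(((9 - 1*(-11))*3)*13) = 1/(((9 + 11)*3)*13) = 1/((20*3)*13) = 1/(60*13) = 1/780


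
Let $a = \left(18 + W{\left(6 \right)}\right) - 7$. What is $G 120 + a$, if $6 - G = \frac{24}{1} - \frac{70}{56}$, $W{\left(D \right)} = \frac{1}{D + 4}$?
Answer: $- \frac{19989}{10} \approx -1998.9$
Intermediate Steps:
$W{\left(D \right)} = \frac{1}{4 + D}$
$G = - \frac{67}{4}$ ($G = 6 - \left(\frac{24}{1} - \frac{70}{56}\right) = 6 - \left(24 \cdot 1 - \frac{5}{4}\right) = 6 - \left(24 - \frac{5}{4}\right) = 6 - \frac{91}{4} = - \frac{67}{4} \approx -16.75$)
$a = \frac{111}{10}$ ($a = \left(18 + \frac{1}{4 + 6}\right) - 7 = \left(18 + \frac{1}{10}\right) - 7 = \frac{181}{10} - 7 = \frac{111}{10} \approx 11.1$)
$G 120 + a = \left(- \frac{67}{4}\right) 120 + \frac{111}{10} = -2010 + \frac{111}{10} = - \frac{19989}{10}$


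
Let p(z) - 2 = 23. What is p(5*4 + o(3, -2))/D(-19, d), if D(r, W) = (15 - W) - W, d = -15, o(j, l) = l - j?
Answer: 5/9 ≈ 0.55556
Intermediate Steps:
p(z) = 25 (p(z) = 2 + 23 = 25)
D(r, W) = 15 - 2*W
p(5*4 + o(3, -2))/D(-19, d) = 25/(15 - 2*(-15)) = 25/(15 + 30) = 25/45 = 25*(1/45) = 5/9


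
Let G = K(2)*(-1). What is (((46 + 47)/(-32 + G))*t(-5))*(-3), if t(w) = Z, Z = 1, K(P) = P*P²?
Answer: 279/40 ≈ 6.9750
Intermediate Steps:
K(P) = P³
G = -8 (G = 2³*(-1) = 8*(-1) = -8)
t(w) = 1
(((46 + 47)/(-32 + G))*t(-5))*(-3) = (((46 + 47)/(-32 - 8))*1)*(-3) = ((93/(-40))*1)*(-3) = ((93*(-1/40))*1)*(-3) = -93/40*1*(-3) = -93/40*(-3) = 279/40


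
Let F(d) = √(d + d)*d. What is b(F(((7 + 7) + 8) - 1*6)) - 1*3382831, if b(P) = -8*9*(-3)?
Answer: -3382615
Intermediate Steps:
F(d) = √2*d^(3/2) (F(d) = √(2*d)*d = (√2*√d)*d = √2*d^(3/2))
b(P) = 216 (b(P) = -72*(-3) = 216)
b(F(((7 + 7) + 8) - 1*6)) - 1*3382831 = 216 - 1*3382831 = 216 - 3382831 = -3382615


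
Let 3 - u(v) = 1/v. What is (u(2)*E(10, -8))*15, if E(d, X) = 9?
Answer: 675/2 ≈ 337.50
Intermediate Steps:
u(v) = 3 - 1/v
(u(2)*E(10, -8))*15 = ((3 - 1/2)*9)*15 = ((3 - 1*½)*9)*15 = ((3 - ½)*9)*15 = ((5/2)*9)*15 = (45/2)*15 = 675/2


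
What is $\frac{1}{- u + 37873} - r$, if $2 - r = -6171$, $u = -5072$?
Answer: $- \frac{265099484}{42945} \approx -6173.0$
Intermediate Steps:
$r = 6173$ ($r = 2 - -6171 = 2 + 6171 = 6173$)
$\frac{1}{- u + 37873} - r = \frac{1}{\left(-1\right) \left(-5072\right) + 37873} - 6173 = \frac{1}{5072 + 37873} - 6173 = \frac{1}{42945} - 6173 = - \frac{265099484}{42945}$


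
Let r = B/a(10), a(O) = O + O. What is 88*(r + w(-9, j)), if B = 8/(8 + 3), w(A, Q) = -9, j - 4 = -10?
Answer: -3944/5 ≈ -788.80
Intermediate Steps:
j = -6 (j = 4 - 10 = -6)
a(O) = 2*O
B = 8/11 ≈ 0.72727
r = 2/55 (r = 8/(11*((2*10))) = (8/11)/20 = (8/11)*(1/20) = 2/55 ≈ 0.036364)
88*(r + w(-9, j)) = 88*(2/55 - 9) = 88*(-493/55) = -3944/5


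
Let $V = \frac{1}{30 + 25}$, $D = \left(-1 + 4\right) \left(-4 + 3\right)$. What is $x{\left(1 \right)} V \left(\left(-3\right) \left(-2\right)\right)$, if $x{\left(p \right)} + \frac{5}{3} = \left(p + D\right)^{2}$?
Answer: $\frac{14}{55} \approx 0.25455$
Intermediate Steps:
$D = -3$ ($D = 3 \left(-1\right) = -3$)
$V = \frac{1}{55} \approx 0.018182$
$x{\left(p \right)} = - \frac{5}{3} + \left(-3 + p\right)^{2}$ ($x{\left(p \right)} = - \frac{5}{3} + \left(p - 3\right)^{2} = - \frac{5}{3} + \left(-3 + p\right)^{2}$)
$x{\left(1 \right)} V \left(\left(-3\right) \left(-2\right)\right) = \left(- \frac{5}{3} + \left(-3 + 1\right)^{2}\right) \frac{1}{55} \left(\left(-3\right) \left(-2\right)\right) = \left(- \frac{5}{3} + \left(-2\right)^{2}\right) \frac{1}{55} \cdot 6 = \left(- \frac{5}{3} + 4\right) \frac{1}{55} \cdot 6 = \frac{7}{3} \cdot \frac{1}{55} \cdot 6 = \frac{7}{165} \cdot 6 = \frac{14}{55}$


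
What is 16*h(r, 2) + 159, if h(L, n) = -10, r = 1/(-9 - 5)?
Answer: -1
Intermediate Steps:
r = -1/14 (r = 1/(-14) = -1/14 ≈ -0.071429)
16*h(r, 2) + 159 = 16*(-10) + 159 = -160 + 159 = -1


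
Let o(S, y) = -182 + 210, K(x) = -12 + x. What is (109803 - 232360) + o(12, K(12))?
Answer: -122529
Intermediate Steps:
o(S, y) = 28
(109803 - 232360) + o(12, K(12)) = (109803 - 232360) + 28 = -122557 + 28 = -122529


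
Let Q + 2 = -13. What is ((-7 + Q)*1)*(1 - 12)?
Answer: 242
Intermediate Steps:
Q = -15 (Q = -2 - 13 = -15)
((-7 + Q)*1)*(1 - 12) = ((-7 - 15)*1)*(1 - 12) = -22*1*(-11) = -22*(-11) = 242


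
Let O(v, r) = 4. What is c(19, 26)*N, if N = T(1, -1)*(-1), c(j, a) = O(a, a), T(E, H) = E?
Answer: -4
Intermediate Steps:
c(j, a) = 4
N = -1 (N = 1*(-1) = -1)
c(19, 26)*N = 4*(-1) = -4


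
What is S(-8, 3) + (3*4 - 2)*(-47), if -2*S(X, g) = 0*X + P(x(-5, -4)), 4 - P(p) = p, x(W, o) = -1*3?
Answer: -947/2 ≈ -473.50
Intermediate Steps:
x(W, o) = -3
P(p) = 4 - p
S(X, g) = -7/2 (S(X, g) = -(0*X + (4 - 1*(-3)))/2 = -(0 + (4 + 3))/2 = -(0 + 7)/2 = -1/2*7 = -7/2)
S(-8, 3) + (3*4 - 2)*(-47) = -7/2 + (3*4 - 2)*(-47) = -7/2 + (12 - 2)*(-47) = -7/2 + 10*(-47) = -7/2 - 470 = -947/2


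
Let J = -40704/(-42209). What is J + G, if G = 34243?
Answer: 1445403491/42209 ≈ 34244.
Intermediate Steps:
J = 40704/42209 (J = -40704*(-1/42209) = 40704/42209 ≈ 0.96434)
J + G = 40704/42209 + 34243 = 1445403491/42209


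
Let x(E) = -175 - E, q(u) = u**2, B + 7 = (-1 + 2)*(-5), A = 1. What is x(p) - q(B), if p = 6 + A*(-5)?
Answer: -320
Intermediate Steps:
B = -12 (B = -7 + (-1 + 2)*(-5) = -7 + 1*(-5) = -7 - 5 = -12)
p = 1 (p = 6 + 1*(-5) = 6 - 5 = 1)
x(p) - q(B) = (-175 - 1*1) - 1*(-12)**2 = (-175 - 1) - 1*144 = -176 - 144 = -320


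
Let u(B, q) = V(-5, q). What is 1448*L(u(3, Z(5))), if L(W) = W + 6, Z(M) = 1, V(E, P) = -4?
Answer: 2896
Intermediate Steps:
u(B, q) = -4
L(W) = 6 + W
1448*L(u(3, Z(5))) = 1448*(6 - 4) = 1448*2 = 2896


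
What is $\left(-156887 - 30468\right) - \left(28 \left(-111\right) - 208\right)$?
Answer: $-184039$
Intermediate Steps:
$\left(-156887 - 30468\right) - \left(28 \left(-111\right) - 208\right) = -187355 - \left(-3108 - 208\right) = -187355 - -3316 = -187355 + 3316 = -184039$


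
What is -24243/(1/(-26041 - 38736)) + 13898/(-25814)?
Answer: 20269008376628/12907 ≈ 1.5704e+9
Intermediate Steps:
-24243/(1/(-26041 - 38736)) + 13898/(-25814) = -24243/(1/(-64777)) + 13898*(-1/25814) = -24243/(-1/64777) - 6949/12907 = -24243*(-64777) - 6949/12907 = 1570388811 - 6949/12907 = 20269008376628/12907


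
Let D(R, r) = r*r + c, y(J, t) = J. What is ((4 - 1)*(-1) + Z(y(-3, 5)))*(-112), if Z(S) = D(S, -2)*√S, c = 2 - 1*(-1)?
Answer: 336 - 784*I*√3 ≈ 336.0 - 1357.9*I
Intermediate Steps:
c = 3 (c = 2 + 1 = 3)
D(R, r) = 3 + r² (D(R, r) = r*r + 3 = r² + 3 = 3 + r²)
Z(S) = 7*√S (Z(S) = (3 + (-2)²)*√S = (3 + 4)*√S = 7*√S)
((4 - 1)*(-1) + Z(y(-3, 5)))*(-112) = ((4 - 1)*(-1) + 7*√(-3))*(-112) = (3*(-1) + 7*(I*√3))*(-112) = (-3 + 7*I*√3)*(-112) = 336 - 784*I*√3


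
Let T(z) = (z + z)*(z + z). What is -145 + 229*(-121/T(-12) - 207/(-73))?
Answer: 19184411/42048 ≈ 456.25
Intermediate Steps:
T(z) = 4*z² (T(z) = (2*z)*(2*z) = 4*z²)
-145 + 229*(-121/T(-12) - 207/(-73)) = -145 + 229*(-121/(4*(-12)²) - 207/(-73)) = -145 + 229*(-121/(4*144) - 207*(-1/73)) = -145 + 229*(-121/576 + 207/73) = -145 + 229*(110399/42048) = -145 + 25281371/42048 = 19184411/42048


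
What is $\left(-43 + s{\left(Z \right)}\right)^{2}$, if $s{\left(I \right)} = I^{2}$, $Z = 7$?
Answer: $36$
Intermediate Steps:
$\left(-43 + s{\left(Z \right)}\right)^{2} = \left(-43 + 7^{2}\right)^{2} = \left(-43 + 49\right)^{2} = 6^{2} = 36$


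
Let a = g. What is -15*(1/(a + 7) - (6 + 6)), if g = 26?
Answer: 1975/11 ≈ 179.55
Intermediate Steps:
a = 26
-15*(1/(a + 7) - (6 + 6)) = -15*(1/(26 + 7) - (6 + 6)) = -15*(1/33 - 12) = -15*(-395/33) = 1975/11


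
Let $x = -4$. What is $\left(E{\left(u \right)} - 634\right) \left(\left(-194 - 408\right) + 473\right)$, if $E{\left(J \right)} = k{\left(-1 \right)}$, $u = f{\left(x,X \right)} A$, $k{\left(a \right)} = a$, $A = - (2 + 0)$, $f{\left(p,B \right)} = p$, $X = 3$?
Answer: $81915$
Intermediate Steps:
$A = -2$ ($A = \left(-1\right) 2 = -2$)
$u = 8$ ($u = \left(-4\right) \left(-2\right) = 8$)
$E{\left(J \right)} = -1$
$\left(E{\left(u \right)} - 634\right) \left(\left(-194 - 408\right) + 473\right) = \left(-1 - 634\right) \left(\left(-194 - 408\right) + 473\right) = - 635 \left(-602 + 473\right) = \left(-635\right) \left(-129\right) = 81915$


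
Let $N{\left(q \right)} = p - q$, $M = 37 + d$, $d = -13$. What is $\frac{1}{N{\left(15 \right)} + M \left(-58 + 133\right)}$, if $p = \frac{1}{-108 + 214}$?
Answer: $\frac{106}{189211} \approx 0.00056022$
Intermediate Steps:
$M = 24$ ($M = 37 - 13 = 24$)
$p = \frac{1}{106} \approx 0.009434$
$N{\left(q \right)} = \frac{1}{106} - q$
$\frac{1}{N{\left(15 \right)} + M \left(-58 + 133\right)} = \frac{1}{\left(\frac{1}{106} - 15\right) + 24 \left(-58 + 133\right)} = \frac{1}{\left(\frac{1}{106} - 15\right) + 24 \cdot 75} = \frac{1}{- \frac{1589}{106} + 1800} = \frac{1}{\frac{189211}{106}} = \frac{106}{189211}$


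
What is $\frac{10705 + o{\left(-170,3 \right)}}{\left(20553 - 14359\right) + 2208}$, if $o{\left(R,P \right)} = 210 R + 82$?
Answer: $- \frac{24913}{8402} \approx -2.9651$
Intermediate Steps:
$o{\left(R,P \right)} = 82 + 210 R$
$\frac{10705 + o{\left(-170,3 \right)}}{\left(20553 - 14359\right) + 2208} = \frac{10705 + \left(82 + 210 \left(-170\right)\right)}{\left(20553 - 14359\right) + 2208} = \frac{10705 + \left(82 - 35700\right)}{6194 + 2208} = \frac{10705 - 35618}{8402} = \left(-24913\right) \frac{1}{8402} = - \frac{24913}{8402}$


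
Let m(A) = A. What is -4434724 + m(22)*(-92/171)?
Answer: -758339828/171 ≈ -4.4347e+6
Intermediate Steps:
-4434724 + m(22)*(-92/171) = -4434724 + 22*(-92/171) = -4434724 - 2024/171 = -758339828/171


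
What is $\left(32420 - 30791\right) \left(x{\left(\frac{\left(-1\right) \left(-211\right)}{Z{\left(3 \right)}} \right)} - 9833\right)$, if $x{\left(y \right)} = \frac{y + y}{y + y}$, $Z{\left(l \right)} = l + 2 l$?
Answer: $-16016328$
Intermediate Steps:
$Z{\left(l \right)} = 3 l$
$x{\left(y \right)} = 1$ ($x{\left(y \right)} = \frac{2 y}{2 y} = 2 y \frac{1}{2 y} = 1$)
$\left(32420 - 30791\right) \left(x{\left(\frac{\left(-1\right) \left(-211\right)}{Z{\left(3 \right)}} \right)} - 9833\right) = \left(32420 - 30791\right) \left(1 - 9833\right) = 1629 \left(-9832\right) = -16016328$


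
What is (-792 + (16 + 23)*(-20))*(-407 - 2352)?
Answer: 4337148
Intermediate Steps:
(-792 + (16 + 23)*(-20))*(-407 - 2352) = (-792 + 39*(-20))*(-2759) = (-792 - 780)*(-2759) = -1572*(-2759) = 4337148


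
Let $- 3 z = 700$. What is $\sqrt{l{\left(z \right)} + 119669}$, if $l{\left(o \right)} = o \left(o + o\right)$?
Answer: $\frac{\sqrt{2057021}}{3} \approx 478.08$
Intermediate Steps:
$z = - \frac{700}{3}$ ($z = \left(- \frac{1}{3}\right) 700 = - \frac{700}{3} \approx -233.33$)
$l{\left(o \right)} = 2 o^{2}$ ($l{\left(o \right)} = o 2 o = 2 o^{2}$)
$\sqrt{l{\left(z \right)} + 119669} = \sqrt{2 \left(- \frac{700}{3}\right)^{2} + 119669} = \sqrt{2 \cdot \frac{490000}{9} + 119669} = \sqrt{\frac{980000}{9} + 119669} = \sqrt{\frac{2057021}{9}} = \frac{\sqrt{2057021}}{3}$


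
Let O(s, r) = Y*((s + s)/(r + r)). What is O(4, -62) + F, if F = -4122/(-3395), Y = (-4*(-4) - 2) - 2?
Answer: 46302/105245 ≈ 0.43994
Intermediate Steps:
Y = 12 (Y = (16 - 2) - 2 = 14 - 2 = 12)
O(s, r) = 12*s/r (O(s, r) = 12*((s + s)/(r + r)) = 12*((2*s)/((2*r))) = 12*((2*s)*(1/(2*r))) = 12*(s/r) = 12*s/r)
F = 4122/3395 (F = -4122*(-1/3395) = 4122/3395 ≈ 1.2141)
O(4, -62) + F = 12*4/(-62) + 4122/3395 = 12*4*(-1/62) + 4122/3395 = -24/31 + 4122/3395 = 46302/105245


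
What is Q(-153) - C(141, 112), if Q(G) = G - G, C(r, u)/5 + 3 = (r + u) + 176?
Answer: -2130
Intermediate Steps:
C(r, u) = 865 + 5*r + 5*u (C(r, u) = -15 + 5*((r + u) + 176) = -15 + 5*(176 + r + u) = -15 + (880 + 5*r + 5*u) = 865 + 5*r + 5*u)
Q(G) = 0
Q(-153) - C(141, 112) = 0 - (865 + 5*141 + 5*112) = 0 - (865 + 705 + 560) = 0 - 1*2130 = 0 - 2130 = -2130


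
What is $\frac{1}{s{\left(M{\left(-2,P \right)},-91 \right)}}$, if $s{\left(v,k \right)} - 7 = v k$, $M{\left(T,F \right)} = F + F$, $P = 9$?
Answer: $- \frac{1}{1631} \approx -0.00061312$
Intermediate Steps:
$M{\left(T,F \right)} = 2 F$
$s{\left(v,k \right)} = 7 + k v$ ($s{\left(v,k \right)} = 7 + v k = 7 + k v$)
$\frac{1}{s{\left(M{\left(-2,P \right)},-91 \right)}} = \frac{1}{7 - 91 \cdot 2 \cdot 9} = \frac{1}{7 - 1638} = \frac{1}{-1631} = - \frac{1}{1631}$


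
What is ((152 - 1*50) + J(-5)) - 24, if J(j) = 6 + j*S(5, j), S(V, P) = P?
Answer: 109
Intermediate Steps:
J(j) = 6 + j² (J(j) = 6 + j*j = 6 + j²)
((152 - 1*50) + J(-5)) - 24 = ((152 - 1*50) + (6 + (-5)²)) - 24 = ((152 - 50) + (6 + 25)) - 24 = (102 + 31) - 24 = 133 - 24 = 109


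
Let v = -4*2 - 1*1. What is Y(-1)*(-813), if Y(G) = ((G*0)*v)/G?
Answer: 0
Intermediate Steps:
v = -9 (v = -8 - 1 = -9)
Y(G) = 0 (Y(G) = ((G*0)*(-9))/G = (0*(-9))/G = 0/G = 0)
Y(-1)*(-813) = 0*(-813) = 0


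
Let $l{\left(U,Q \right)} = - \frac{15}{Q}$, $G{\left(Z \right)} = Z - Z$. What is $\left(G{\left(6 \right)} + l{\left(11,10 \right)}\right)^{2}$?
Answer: $\frac{9}{4} \approx 2.25$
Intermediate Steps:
$G{\left(Z \right)} = 0$
$\left(G{\left(6 \right)} + l{\left(11,10 \right)}\right)^{2} = \left(0 - \frac{15}{10}\right)^{2} = \left(0 - \frac{3}{2}\right)^{2} = \left(- \frac{3}{2}\right)^{2} = \frac{9}{4}$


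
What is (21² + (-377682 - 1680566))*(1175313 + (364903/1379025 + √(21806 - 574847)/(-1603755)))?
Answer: -3335265547419901496/1379025 + 2057807*I*√61449/534585 ≈ -2.4186e+12 + 954.21*I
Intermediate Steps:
(21² + (-377682 - 1680566))*(1175313 + (364903/1379025 + √(21806 - 574847)/(-1603755))) = (441 - 2058248)*(1175313 + (364903*(1/1379025) + √(-553041)*(-1/1603755))) = -2057807*(1175313 + (364903/1379025 + (3*I*√61449)*(-1/1603755))) = -2057807*(1175313 + (364903/1379025 - I*√61449/534585)) = -2057807*(1620786374728/1379025 - I*√61449/534585) = -3335265547419901496/1379025 + 2057807*I*√61449/534585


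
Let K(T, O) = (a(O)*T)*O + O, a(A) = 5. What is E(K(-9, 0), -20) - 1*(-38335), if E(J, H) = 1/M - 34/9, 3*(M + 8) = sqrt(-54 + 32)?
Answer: 103148995/2691 - 3*I*sqrt(22)/598 ≈ 38331.0 - 0.023531*I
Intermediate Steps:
M = -8 + I*sqrt(22)/3 (M = -8 + sqrt(-54 + 32)/3 = -8 + sqrt(-22)/3 = -8 + (I*sqrt(22))/3 = -8 + I*sqrt(22)/3 ≈ -8.0 + 1.5635*I)
K(T, O) = O + 5*O*T (K(T, O) = (5*T)*O + O = 5*O*T + O = O + 5*O*T)
E(J, H) = -34/9 + 1/(-8 + I*sqrt(22)/3) (E(J, H) = 1/(-8 + I*sqrt(22)/3) - 34/9 = -34/9 + 1/(-8 + I*sqrt(22)/3))
E(K(-9, 0), -20) - 1*(-38335) = (-10490/2691 - 3*I*sqrt(22)/598) - 1*(-38335) = (-10490/2691 - 3*I*sqrt(22)/598) + 38335 = 103148995/2691 - 3*I*sqrt(22)/598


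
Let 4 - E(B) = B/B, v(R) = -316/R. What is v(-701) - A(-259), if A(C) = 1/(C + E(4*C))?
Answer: 81597/179456 ≈ 0.45469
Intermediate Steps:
E(B) = 3 (E(B) = 4 - B/B = 4 - 1*1 = 4 - 1 = 3)
A(C) = 1/(3 + C) (A(C) = 1/(C + 3) = 1/(3 + C))
v(-701) - A(-259) = -316/(-701) - 1/(3 - 259) = -316*(-1/701) - 1/(-256) = 316/701 - 1*(-1/256) = 316/701 + 1/256 = 81597/179456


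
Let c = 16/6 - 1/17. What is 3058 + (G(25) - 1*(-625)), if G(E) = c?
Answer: 187966/51 ≈ 3685.6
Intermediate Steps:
c = 133/51 (c = 16*(⅙) - 1*1/17 = 8/3 - 1/17 = 133/51 ≈ 2.6078)
G(E) = 133/51
3058 + (G(25) - 1*(-625)) = 3058 + (133/51 - 1*(-625)) = 3058 + (133/51 + 625) = 3058 + 32008/51 = 187966/51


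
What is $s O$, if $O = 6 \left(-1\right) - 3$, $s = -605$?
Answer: $5445$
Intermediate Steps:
$O = -9$ ($O = -6 - 3 = -9$)
$s O = \left(-605\right) \left(-9\right) = 5445$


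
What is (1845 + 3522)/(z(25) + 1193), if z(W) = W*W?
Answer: 1789/606 ≈ 2.9521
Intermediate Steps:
z(W) = W**2
(1845 + 3522)/(z(25) + 1193) = (1845 + 3522)/(25**2 + 1193) = 5367/(625 + 1193) = 5367/1818 = 5367*(1/1818) = 1789/606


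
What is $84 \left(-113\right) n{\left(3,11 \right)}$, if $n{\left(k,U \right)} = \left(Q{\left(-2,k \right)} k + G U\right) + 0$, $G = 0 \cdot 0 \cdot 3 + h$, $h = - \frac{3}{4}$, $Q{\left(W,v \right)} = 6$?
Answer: $-92547$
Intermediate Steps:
$h = - \frac{3}{4}$ ($h = \left(-3\right) \frac{1}{4} = - \frac{3}{4} \approx -0.75$)
$G = - \frac{3}{4}$ ($G = 0 \cdot 0 \cdot 3 - \frac{3}{4} = 0 \cdot 3 - \frac{3}{4} = 0 - \frac{3}{4} = - \frac{3}{4} \approx -0.75$)
$n{\left(k,U \right)} = 6 k - \frac{3 U}{4}$ ($n{\left(k,U \right)} = \left(6 k - \frac{3 U}{4}\right) + 0 = 6 k - \frac{3 U}{4}$)
$84 \left(-113\right) n{\left(3,11 \right)} = 84 \left(-113\right) \left(6 \cdot 3 - \frac{33}{4}\right) = - 9492 \left(18 - \frac{33}{4}\right) = \left(-9492\right) \frac{39}{4} = -92547$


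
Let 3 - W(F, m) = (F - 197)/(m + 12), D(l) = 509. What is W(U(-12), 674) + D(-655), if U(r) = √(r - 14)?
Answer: 351429/686 - I*√26/686 ≈ 512.29 - 0.007433*I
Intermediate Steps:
U(r) = √(-14 + r)
W(F, m) = 3 - (-197 + F)/(12 + m) (W(F, m) = 3 - (F - 197)/(m + 12) = 3 - (-197 + F)/(12 + m))
W(U(-12), 674) + D(-655) = (233 - √(-14 - 12) + 3*674)/(12 + 674) + 509 = (233 - √(-26) + 2022)/686 + 509 = (233 - I*√26 + 2022)/686 + 509 = (2255 - I*√26)/686 + 509 = (2255/686 - I*√26/686) + 509 = 351429/686 - I*√26/686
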